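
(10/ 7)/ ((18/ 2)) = 10/ 63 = 0.16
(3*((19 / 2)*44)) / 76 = 33 / 2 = 16.50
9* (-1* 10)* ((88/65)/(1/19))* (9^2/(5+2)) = -2437776/91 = -26788.75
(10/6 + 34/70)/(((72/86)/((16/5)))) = 38872/4725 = 8.23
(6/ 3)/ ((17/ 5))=10/ 17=0.59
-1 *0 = 0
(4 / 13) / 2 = 2 / 13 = 0.15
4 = 4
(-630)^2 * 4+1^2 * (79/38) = 60328879/38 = 1587602.08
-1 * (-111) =111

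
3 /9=1 /3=0.33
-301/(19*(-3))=301/57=5.28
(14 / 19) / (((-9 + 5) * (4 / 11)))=-77 / 152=-0.51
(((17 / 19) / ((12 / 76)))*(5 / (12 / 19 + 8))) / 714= 0.00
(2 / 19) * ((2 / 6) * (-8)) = -16 / 57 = -0.28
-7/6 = -1.17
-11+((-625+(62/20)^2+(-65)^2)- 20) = 357861/100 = 3578.61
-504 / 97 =-5.20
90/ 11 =8.18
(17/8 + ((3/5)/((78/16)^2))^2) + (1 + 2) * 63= 191.13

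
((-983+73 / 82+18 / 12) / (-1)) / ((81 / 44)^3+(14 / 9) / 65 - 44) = -2003521291200 / 77102574559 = -25.99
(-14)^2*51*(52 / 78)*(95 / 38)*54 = 899640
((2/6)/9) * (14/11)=14/297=0.05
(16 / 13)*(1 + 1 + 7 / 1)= 144 / 13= 11.08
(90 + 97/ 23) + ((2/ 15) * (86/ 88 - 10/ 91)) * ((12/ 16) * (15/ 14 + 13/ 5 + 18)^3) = 308622986575027/ 315875560000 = 977.04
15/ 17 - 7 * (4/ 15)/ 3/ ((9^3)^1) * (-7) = 495407/ 557685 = 0.89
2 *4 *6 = 48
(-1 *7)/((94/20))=-1.49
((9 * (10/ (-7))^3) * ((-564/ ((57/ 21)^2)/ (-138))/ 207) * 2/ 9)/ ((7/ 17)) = -3196000/ 84217329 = -0.04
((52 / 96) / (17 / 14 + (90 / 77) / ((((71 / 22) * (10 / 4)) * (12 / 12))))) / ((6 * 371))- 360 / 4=-463986517 / 5155416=-90.00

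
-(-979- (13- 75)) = 917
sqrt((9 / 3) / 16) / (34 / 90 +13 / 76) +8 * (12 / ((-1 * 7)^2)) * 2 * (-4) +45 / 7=-453 / 49 +855 * sqrt(3) / 1877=-8.46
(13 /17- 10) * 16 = -2512 /17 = -147.76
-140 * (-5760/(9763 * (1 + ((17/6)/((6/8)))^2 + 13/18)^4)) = 555406013030400/440000268246574243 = 0.00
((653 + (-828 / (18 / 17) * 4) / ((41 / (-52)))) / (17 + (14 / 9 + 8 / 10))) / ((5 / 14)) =668.37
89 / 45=1.98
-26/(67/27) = -702/67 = -10.48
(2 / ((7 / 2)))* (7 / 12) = 1 / 3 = 0.33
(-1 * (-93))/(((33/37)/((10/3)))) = 11470/33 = 347.58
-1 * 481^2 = -231361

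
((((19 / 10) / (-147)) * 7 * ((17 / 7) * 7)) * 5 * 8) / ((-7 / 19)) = 24548 / 147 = 166.99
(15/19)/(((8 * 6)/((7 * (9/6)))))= 105/608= 0.17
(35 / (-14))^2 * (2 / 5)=5 / 2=2.50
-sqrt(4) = -2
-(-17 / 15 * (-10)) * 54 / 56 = -153 / 14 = -10.93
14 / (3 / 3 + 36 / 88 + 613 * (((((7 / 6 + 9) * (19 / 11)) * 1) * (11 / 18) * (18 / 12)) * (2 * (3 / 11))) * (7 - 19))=-28 / 129173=-0.00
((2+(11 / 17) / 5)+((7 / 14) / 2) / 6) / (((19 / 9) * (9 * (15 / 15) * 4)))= 4429 / 155040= 0.03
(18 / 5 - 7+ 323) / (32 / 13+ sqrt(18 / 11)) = 3656224 / 20555 - 405093 * sqrt(22) / 20555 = 85.44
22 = 22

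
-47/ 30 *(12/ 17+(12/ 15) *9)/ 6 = -2632/ 1275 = -2.06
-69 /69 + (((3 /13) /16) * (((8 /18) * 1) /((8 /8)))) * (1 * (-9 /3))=-53 /52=-1.02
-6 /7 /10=-0.09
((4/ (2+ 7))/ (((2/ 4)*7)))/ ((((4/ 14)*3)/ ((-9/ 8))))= -0.17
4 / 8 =1 / 2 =0.50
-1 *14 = -14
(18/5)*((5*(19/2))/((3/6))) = 342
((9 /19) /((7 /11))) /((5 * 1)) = 99 /665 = 0.15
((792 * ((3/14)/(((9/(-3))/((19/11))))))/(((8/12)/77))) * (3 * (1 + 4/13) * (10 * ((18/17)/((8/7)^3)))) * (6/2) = -783897345/832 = -942184.31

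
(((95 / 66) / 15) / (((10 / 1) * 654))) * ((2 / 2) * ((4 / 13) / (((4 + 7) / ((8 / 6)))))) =38 / 69440085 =0.00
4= 4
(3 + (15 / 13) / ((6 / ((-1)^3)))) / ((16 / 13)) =73 / 32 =2.28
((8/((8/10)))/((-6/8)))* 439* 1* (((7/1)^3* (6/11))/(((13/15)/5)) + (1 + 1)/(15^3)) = -1829511554432/289575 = -6317919.55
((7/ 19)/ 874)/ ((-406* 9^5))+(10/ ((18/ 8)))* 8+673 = 40297627856555/ 56872926252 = 708.56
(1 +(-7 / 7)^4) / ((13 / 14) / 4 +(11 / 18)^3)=40824 / 9397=4.34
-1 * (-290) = 290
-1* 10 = -10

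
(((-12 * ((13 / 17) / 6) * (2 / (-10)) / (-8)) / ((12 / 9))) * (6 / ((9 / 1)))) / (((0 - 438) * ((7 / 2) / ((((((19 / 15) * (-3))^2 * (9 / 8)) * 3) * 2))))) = 42237 / 34748000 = 0.00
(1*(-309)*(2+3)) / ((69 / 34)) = -761.30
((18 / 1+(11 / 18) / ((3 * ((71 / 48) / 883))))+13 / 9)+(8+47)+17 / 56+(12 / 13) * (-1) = 30303761 / 155064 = 195.43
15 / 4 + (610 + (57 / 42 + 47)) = 18539 / 28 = 662.11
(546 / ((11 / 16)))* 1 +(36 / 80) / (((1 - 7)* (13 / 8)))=567807 / 715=794.14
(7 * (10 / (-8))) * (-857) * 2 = 29995 / 2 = 14997.50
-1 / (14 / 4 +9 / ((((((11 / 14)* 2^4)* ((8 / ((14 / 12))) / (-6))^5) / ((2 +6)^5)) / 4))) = 11 / 529382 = 0.00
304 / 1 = 304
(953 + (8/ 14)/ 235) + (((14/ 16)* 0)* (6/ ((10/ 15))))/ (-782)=1567689/ 1645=953.00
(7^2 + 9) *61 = 3538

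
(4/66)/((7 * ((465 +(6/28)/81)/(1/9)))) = 4/1933481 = 0.00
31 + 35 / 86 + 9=3475 / 86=40.41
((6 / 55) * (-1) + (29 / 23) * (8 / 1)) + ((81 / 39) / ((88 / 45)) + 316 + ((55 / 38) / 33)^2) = 139790259127 / 427438440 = 327.04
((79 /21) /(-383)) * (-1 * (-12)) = -0.12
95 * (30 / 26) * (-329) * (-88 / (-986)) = -20628300 / 6409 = -3218.65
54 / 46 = 27 / 23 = 1.17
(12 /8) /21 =1 /14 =0.07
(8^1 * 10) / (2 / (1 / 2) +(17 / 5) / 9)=3600 / 197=18.27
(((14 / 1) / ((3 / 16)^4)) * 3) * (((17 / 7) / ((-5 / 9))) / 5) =-2228224 / 75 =-29709.65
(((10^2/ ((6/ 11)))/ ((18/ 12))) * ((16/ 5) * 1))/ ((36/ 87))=945.19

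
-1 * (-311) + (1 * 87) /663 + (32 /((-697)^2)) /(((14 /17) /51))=809109528 /2600507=311.14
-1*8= -8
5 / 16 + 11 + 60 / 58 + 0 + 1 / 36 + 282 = 1229309 / 4176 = 294.37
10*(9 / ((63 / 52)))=520 / 7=74.29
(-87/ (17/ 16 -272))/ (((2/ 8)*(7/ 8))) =14848/ 10115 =1.47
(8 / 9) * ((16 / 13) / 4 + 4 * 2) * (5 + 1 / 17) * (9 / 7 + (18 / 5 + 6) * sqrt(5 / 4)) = 74304 / 1547 + 198144 * sqrt(5) / 1105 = 448.99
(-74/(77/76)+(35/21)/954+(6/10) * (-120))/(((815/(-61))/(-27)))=-293.10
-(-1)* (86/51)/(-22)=-43/561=-0.08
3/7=0.43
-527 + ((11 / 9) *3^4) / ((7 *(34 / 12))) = -62119 / 119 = -522.01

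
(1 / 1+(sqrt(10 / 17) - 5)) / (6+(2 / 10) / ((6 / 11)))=-120 / 191+30*sqrt(170) / 3247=-0.51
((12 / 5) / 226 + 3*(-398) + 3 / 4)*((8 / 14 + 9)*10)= -180680307 / 1582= -114210.05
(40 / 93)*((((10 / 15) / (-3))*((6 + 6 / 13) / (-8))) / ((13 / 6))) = 0.04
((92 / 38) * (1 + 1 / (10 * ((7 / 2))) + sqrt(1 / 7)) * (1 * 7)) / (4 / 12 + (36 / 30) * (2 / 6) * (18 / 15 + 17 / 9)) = 10350 * sqrt(7) / 6707 + 74520 / 6707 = 15.19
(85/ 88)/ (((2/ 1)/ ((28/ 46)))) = 595/ 2024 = 0.29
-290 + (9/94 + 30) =-24431/94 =-259.90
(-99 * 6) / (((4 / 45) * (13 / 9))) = -120285 / 26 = -4626.35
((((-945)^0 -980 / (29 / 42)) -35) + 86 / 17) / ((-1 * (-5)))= -713988 / 2465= -289.65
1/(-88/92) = -23/22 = -1.05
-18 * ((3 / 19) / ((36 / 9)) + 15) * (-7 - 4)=113157 / 38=2977.82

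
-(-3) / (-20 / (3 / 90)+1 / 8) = -24 / 4799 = -0.01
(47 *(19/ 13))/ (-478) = -893/ 6214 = -0.14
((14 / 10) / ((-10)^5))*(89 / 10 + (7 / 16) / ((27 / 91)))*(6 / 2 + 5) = -156863 / 135000000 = -0.00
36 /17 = 2.12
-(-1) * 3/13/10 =3/130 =0.02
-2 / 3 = -0.67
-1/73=-0.01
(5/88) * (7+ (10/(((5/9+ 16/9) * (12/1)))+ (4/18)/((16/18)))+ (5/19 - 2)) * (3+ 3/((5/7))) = 28107/11704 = 2.40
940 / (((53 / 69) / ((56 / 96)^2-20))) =-15301555 / 636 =-24059.05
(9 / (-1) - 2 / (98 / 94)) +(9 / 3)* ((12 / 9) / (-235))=-125921 / 11515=-10.94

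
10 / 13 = 0.77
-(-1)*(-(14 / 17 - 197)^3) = 37092620375 / 4913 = 7549892.20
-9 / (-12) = 3 / 4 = 0.75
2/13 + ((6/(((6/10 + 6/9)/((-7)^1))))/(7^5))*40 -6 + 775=456097581/593047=769.07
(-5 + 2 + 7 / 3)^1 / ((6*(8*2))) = -1 / 144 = -0.01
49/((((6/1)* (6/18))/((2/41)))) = 49/41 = 1.20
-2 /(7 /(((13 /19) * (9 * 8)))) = -14.08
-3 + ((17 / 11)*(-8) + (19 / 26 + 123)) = 30993 / 286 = 108.37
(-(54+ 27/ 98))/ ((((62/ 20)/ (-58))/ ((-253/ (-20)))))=39025503/ 3038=12845.79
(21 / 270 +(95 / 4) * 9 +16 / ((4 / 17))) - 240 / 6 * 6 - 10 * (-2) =11129 / 180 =61.83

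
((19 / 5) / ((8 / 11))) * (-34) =-3553 / 20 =-177.65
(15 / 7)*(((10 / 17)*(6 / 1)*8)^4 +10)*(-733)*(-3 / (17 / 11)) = 19261094237020350 / 9938999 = 1937930996.57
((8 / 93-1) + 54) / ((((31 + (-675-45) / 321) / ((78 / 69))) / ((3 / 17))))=13734734 / 37296317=0.37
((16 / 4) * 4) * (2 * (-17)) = -544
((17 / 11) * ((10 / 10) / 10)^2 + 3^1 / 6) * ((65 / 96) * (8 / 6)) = 0.47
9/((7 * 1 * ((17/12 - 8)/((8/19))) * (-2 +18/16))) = 6912/73549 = 0.09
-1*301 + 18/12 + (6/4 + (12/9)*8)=-287.33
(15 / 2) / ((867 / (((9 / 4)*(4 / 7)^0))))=45 / 2312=0.02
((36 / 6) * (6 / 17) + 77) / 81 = 1345 / 1377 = 0.98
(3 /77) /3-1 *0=1 /77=0.01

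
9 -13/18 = 149/18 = 8.28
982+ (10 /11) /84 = 453689 /462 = 982.01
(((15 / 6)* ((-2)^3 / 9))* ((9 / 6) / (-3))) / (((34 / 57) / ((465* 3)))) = 2598.53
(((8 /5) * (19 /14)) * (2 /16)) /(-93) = -19 /6510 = -0.00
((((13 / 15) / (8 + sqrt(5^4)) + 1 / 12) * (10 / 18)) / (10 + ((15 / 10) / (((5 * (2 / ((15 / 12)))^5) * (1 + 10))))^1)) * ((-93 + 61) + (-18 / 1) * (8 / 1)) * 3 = -3.21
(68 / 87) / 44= 17 / 957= 0.02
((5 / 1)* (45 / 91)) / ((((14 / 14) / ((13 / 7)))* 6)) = 75 / 98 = 0.77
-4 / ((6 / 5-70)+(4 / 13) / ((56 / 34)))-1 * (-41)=1281799 / 31219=41.06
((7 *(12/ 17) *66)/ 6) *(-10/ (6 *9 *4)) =-385/ 153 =-2.52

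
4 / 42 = 2 / 21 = 0.10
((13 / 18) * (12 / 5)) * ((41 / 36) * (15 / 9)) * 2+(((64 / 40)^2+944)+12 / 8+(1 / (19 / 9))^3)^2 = 8564831592039577949 / 9526790902500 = 899025.88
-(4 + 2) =-6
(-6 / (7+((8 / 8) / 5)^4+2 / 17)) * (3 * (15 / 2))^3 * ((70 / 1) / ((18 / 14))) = -3765234375 / 7204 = -522658.85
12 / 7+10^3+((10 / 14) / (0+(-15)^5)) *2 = 1064947498 / 1063125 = 1001.71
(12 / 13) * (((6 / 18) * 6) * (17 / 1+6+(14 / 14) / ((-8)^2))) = 4419 / 104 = 42.49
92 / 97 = 0.95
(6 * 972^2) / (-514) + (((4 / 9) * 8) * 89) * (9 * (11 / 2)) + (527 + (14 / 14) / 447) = 593050802 / 114879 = 5162.40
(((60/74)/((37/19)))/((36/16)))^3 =0.01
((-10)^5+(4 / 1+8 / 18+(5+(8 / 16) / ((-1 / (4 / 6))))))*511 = -459858098 / 9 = -51095344.22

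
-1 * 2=-2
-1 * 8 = -8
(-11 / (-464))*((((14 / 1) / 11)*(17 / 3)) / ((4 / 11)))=1309 / 2784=0.47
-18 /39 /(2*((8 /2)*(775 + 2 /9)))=-27 /362804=-0.00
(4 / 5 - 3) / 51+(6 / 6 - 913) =-232571 / 255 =-912.04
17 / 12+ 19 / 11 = 3.14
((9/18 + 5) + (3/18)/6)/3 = 199/108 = 1.84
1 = 1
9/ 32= 0.28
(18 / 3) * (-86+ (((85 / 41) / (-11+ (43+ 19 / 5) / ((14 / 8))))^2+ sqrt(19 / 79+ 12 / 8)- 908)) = -3043693864134 / 510353281+ 15 * sqrt(1738) / 79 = -5955.98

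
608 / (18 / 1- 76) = -304 / 29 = -10.48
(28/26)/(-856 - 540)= -7/9074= -0.00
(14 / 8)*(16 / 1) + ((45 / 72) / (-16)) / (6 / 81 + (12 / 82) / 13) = 4329197 / 157184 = 27.54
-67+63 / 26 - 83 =-3837 / 26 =-147.58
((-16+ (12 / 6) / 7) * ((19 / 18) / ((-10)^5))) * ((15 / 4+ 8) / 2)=9823 / 10080000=0.00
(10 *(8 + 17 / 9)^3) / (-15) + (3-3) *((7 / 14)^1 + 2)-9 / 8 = -11299187 / 17496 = -645.82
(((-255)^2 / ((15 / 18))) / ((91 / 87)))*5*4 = 1492002.20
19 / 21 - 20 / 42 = 3 / 7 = 0.43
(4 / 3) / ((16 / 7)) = 7 / 12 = 0.58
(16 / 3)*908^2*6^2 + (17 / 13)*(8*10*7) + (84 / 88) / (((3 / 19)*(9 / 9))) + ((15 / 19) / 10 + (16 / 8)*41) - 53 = 430095273209 / 2717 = 158297855.43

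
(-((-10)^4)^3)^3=-1000000000000000000000000000000000000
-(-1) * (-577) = -577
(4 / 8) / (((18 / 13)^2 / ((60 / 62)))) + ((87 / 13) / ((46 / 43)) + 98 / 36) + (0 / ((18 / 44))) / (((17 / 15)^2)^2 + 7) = 9240175 / 1001052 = 9.23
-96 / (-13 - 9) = 48 / 11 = 4.36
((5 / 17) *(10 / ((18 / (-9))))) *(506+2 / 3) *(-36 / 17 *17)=456000 / 17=26823.53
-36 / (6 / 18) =-108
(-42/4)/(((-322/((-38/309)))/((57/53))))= -1083/251114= -0.00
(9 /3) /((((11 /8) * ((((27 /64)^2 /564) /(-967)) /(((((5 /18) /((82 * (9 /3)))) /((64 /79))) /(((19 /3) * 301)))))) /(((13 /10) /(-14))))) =5974543744 /13162009707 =0.45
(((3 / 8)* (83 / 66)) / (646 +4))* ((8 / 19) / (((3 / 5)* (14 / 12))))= 83 / 190190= 0.00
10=10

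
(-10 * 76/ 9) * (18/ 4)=-380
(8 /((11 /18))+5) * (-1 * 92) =-18308 /11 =-1664.36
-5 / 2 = -2.50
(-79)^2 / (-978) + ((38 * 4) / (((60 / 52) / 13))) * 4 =33465947 / 4890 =6843.75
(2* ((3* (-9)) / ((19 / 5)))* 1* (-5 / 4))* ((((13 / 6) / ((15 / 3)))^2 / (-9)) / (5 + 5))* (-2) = 169 / 2280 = 0.07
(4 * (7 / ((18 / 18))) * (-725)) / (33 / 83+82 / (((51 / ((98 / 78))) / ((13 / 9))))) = -464021460 / 75787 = -6122.71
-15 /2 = -7.50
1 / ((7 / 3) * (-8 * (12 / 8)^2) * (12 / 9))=-1 / 56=-0.02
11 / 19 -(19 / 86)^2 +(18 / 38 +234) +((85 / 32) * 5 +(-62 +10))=220662107 / 1124192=196.29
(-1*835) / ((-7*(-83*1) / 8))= -6680 / 581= -11.50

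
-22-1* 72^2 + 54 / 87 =-150956 / 29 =-5205.38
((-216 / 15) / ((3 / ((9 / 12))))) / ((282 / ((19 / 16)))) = -57 / 3760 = -0.02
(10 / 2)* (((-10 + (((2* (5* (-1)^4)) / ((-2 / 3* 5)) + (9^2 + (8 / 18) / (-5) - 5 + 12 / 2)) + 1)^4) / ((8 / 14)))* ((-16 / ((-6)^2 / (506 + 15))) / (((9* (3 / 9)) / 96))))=-19514811802546709824 / 7381125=-2643880411528.96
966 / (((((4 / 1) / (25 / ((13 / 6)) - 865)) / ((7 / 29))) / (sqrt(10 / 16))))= -37512195 * sqrt(10) / 3016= -39331.56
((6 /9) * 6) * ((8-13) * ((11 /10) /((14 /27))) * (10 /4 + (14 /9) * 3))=-4257 /14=-304.07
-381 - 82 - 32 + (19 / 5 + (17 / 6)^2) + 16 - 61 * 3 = -650.17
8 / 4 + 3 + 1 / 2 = 11 / 2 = 5.50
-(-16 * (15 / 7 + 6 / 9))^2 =-891136 / 441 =-2020.72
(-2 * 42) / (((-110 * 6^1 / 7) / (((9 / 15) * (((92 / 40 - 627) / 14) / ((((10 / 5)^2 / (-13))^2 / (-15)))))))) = 66511809 / 17600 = 3779.08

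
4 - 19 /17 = 2.88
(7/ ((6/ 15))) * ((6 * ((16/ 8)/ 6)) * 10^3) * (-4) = -140000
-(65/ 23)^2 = -4225/ 529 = -7.99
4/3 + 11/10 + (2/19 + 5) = 4297/570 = 7.54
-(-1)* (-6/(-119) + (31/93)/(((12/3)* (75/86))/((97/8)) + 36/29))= 17723329/66029292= 0.27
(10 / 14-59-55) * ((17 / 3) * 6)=-26962 / 7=-3851.71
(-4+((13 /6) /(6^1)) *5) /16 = -79 /576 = -0.14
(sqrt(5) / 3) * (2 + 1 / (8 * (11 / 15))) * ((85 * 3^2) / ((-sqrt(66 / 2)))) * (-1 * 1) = 16235 * sqrt(165) / 968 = 215.44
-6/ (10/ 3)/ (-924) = 3/ 1540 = 0.00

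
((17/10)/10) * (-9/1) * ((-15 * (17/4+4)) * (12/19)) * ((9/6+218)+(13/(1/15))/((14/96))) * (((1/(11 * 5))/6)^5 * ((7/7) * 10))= 19499/40994800000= 0.00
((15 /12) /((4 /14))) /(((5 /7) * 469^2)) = 1 /35912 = 0.00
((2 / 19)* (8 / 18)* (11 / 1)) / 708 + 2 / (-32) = -29915 / 484272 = -0.06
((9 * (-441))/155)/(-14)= 567/310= 1.83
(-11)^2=121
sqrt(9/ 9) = 1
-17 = -17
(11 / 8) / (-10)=-11 / 80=-0.14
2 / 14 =0.14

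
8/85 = 0.09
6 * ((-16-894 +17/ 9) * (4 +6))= -163460/ 3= -54486.67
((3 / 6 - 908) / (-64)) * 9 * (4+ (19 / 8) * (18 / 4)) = 3838725 / 2048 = 1874.38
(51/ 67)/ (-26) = -51/ 1742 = -0.03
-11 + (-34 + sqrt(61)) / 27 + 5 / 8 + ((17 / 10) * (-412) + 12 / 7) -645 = -10246219 / 7560 + sqrt(61) / 27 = -1355.03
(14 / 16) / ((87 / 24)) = 7 / 29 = 0.24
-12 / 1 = -12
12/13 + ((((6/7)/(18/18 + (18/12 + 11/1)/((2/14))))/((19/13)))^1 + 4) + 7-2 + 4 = 1420983/102011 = 13.93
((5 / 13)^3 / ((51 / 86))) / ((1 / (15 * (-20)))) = -1075000 / 37349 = -28.78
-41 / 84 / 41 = -1 / 84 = -0.01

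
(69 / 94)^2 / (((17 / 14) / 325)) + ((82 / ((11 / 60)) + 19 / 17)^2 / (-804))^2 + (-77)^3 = -687718762527695908503863 / 1746120614155079184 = -393855.25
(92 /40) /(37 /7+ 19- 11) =161 /930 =0.17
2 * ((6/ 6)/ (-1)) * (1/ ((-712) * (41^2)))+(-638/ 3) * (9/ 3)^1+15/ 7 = -2663638629/ 4189052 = -635.86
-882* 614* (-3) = 1624644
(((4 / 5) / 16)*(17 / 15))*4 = 17 / 75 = 0.23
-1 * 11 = -11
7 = 7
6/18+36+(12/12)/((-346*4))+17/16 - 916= -7295935/8304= -878.60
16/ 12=4/ 3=1.33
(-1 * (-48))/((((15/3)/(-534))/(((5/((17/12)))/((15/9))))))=-922752/85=-10855.91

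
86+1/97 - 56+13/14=42015/1358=30.94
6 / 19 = 0.32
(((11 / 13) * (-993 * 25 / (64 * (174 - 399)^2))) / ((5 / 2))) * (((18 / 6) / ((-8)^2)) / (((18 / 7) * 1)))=-25487 / 539136000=-0.00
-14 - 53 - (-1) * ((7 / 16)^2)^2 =-4388511 / 65536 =-66.96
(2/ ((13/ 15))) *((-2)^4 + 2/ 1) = 540/ 13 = 41.54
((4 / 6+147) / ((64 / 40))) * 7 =646.04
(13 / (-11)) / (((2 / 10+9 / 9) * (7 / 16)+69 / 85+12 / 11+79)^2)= -66123200 / 370977228241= -0.00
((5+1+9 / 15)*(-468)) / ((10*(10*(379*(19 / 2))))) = -7722 / 900125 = -0.01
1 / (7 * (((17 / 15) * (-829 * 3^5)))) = -5 / 7990731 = -0.00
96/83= 1.16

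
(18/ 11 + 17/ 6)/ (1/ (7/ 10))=413/ 132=3.13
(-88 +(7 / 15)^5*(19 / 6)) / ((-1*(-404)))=-400630667 / 1840725000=-0.22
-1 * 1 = -1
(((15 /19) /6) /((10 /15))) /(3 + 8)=15 /836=0.02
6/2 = 3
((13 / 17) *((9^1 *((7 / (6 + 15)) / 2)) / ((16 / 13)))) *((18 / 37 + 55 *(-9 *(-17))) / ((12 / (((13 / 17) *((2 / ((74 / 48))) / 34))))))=2052259443 / 107614352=19.07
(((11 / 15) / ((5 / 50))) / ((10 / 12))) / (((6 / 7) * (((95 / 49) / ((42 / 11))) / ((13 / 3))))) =87.62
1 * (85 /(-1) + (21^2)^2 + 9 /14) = 194396.64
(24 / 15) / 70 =4 / 175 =0.02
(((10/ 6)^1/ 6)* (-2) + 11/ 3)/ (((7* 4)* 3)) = 1/ 27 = 0.04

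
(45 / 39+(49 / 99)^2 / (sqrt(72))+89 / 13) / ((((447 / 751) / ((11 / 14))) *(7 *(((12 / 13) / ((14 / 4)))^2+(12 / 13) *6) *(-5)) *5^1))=-1396109 / 129741750-304732519 *sqrt(2) / 11097590328000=-0.01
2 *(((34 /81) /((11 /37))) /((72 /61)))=38369 /16038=2.39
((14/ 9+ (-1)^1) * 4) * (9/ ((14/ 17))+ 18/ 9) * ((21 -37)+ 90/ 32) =-190955/ 504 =-378.88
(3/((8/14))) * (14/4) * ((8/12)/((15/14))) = 343/30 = 11.43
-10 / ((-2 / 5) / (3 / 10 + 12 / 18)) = 145 / 6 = 24.17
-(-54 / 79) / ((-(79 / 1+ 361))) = -27 / 17380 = -0.00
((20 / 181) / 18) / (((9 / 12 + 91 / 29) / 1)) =1160 / 734679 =0.00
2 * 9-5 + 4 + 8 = 25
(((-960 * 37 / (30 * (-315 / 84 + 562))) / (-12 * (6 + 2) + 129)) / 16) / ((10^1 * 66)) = -0.00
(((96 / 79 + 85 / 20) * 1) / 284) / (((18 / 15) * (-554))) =-8635 / 298309056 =-0.00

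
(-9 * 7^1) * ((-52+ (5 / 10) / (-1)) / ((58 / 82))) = 4676.12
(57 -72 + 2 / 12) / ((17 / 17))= -89 / 6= -14.83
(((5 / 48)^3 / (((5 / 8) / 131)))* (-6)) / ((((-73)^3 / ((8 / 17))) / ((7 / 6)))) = 22925 / 11427763392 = 0.00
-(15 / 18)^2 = -25 / 36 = -0.69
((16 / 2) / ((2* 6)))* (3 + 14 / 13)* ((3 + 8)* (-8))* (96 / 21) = -298496 / 273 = -1093.39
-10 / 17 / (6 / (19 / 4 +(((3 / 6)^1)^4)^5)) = -24903685 / 53477376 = -0.47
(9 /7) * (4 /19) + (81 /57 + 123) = 124.69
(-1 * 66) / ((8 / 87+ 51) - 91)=2871 / 1736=1.65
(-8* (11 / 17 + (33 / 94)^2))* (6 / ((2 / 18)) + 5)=-13653662 / 37553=-363.58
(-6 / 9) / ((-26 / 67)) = 67 / 39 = 1.72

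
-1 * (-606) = 606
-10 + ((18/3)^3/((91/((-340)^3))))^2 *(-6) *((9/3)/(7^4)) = -1297339106992326826810/19882681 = -65249706867616.44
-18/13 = -1.38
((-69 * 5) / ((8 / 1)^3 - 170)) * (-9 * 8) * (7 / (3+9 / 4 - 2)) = 38640 / 247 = 156.44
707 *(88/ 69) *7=435512/ 69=6311.77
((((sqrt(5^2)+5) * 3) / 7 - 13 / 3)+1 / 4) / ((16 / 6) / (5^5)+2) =53125 / 525224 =0.10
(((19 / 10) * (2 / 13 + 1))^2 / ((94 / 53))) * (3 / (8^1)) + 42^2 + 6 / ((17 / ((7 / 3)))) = 15260358751 / 8641984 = 1765.84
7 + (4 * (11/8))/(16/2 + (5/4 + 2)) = 337/45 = 7.49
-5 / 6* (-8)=20 / 3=6.67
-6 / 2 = -3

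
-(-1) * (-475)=-475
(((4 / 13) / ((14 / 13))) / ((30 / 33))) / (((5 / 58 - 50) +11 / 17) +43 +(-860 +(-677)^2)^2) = 10846 / 7222179844297845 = 0.00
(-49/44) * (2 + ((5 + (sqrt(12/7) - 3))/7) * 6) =-91/22 - 3 * sqrt(21)/11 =-5.39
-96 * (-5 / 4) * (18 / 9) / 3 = 80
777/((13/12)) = 9324/13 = 717.23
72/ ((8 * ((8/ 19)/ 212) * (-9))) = -1007/ 2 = -503.50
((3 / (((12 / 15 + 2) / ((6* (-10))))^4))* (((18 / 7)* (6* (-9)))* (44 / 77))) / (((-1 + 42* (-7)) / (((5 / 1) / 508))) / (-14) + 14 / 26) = -23438.37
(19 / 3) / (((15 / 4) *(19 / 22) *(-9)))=-88 / 405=-0.22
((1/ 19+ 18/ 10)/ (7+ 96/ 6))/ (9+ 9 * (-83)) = -88/ 806265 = -0.00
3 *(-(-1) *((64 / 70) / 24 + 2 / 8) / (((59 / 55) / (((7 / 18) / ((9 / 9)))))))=1331 / 4248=0.31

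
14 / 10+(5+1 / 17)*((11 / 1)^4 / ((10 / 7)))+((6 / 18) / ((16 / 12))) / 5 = 17628257 / 340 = 51847.81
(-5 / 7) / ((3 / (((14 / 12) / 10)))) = -1 / 36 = -0.03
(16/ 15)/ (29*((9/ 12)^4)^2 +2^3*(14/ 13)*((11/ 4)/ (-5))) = -13631488/ 23452809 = -0.58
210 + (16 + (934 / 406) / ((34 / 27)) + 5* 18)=2193641 / 6902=317.83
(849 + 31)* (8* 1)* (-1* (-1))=7040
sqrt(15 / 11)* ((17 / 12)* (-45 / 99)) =-85* sqrt(165) / 1452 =-0.75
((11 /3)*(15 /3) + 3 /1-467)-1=-1340 /3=-446.67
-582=-582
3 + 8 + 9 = 20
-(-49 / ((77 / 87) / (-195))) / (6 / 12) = -237510 / 11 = -21591.82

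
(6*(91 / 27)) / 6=91 / 27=3.37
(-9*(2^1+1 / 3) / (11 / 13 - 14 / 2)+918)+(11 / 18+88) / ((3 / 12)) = 918617 / 720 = 1275.86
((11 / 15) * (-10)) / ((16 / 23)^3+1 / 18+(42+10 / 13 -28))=-0.48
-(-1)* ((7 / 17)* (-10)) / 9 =-70 / 153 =-0.46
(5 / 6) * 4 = 10 / 3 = 3.33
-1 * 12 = -12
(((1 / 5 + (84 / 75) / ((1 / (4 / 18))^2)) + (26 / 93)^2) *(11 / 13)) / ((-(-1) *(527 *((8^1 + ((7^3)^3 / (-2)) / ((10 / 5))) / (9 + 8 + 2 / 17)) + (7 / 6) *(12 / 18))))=-2769663116 / 3048681560795907075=-0.00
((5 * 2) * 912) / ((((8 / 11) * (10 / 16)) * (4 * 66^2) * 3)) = 38 / 99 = 0.38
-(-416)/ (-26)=-16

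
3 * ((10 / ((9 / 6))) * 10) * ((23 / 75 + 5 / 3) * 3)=1184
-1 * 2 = -2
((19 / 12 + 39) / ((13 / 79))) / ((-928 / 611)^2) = 1104829141 / 10334208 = 106.91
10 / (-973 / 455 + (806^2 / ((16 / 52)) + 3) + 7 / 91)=325 / 68617833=0.00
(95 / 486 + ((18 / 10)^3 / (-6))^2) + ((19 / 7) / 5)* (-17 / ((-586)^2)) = 5203339736213 / 4563410906250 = 1.14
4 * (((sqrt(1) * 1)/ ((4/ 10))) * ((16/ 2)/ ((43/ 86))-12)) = 40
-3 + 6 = 3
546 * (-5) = -2730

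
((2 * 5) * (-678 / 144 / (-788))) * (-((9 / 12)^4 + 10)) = -1492165 / 2420736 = -0.62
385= 385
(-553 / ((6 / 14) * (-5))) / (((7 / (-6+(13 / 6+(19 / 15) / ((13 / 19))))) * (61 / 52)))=-854938 / 13725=-62.29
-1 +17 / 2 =15 / 2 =7.50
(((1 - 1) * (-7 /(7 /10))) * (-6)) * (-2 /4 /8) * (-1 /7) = 0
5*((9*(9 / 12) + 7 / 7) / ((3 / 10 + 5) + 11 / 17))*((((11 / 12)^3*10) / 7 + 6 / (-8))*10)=139589125 / 6114528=22.83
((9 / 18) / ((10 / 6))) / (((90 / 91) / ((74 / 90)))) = 3367 / 13500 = 0.25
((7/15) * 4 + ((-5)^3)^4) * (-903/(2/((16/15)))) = -8818359442424/75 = -117578125898.99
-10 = -10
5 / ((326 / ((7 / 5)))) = 7 / 326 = 0.02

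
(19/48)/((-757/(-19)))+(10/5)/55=92527/1998480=0.05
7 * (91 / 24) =637 / 24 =26.54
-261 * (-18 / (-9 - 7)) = -2349 / 8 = -293.62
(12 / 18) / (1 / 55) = 110 / 3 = 36.67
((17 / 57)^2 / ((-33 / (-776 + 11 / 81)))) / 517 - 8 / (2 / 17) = -68.00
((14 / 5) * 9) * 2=252 / 5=50.40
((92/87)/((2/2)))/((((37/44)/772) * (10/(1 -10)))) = -4687584/5365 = -873.73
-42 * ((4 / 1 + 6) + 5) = -630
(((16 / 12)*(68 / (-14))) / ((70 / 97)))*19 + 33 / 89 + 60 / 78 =-169.37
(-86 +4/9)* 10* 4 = -30800/9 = -3422.22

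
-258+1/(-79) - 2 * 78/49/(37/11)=-37089943/143227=-258.96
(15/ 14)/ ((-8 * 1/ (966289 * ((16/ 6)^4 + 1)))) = -6673593.18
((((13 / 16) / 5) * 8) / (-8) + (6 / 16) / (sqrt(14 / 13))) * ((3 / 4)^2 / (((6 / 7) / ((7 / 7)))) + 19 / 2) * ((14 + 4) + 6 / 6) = -16055 / 512 + 18525 * sqrt(182) / 3584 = 38.37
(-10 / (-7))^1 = 10 / 7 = 1.43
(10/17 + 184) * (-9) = -28242/17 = -1661.29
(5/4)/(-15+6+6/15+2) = -25/132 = -0.19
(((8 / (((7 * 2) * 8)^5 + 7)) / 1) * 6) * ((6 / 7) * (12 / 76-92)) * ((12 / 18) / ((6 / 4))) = -223360 / 2343914439587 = -0.00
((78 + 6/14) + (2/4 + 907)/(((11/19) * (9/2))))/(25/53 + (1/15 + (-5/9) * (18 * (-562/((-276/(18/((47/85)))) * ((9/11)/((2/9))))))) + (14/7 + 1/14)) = -46211387940/19212338737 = -2.41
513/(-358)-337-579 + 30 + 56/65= -20630517/23270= -886.57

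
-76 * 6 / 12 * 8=-304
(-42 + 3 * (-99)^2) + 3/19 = 557862/19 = 29361.16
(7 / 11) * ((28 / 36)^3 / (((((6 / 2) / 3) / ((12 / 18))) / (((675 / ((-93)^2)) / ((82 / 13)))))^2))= 253605625 / 12449006745219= 0.00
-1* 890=-890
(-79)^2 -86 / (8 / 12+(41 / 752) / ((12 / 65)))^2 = 463317066865 / 75359761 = 6148.07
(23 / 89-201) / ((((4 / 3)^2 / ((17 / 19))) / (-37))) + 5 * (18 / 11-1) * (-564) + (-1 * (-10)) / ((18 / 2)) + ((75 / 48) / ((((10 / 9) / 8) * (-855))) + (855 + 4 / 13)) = 2800.01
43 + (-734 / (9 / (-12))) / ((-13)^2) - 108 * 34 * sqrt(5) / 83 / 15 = 24737 / 507 - 1224 * sqrt(5) / 415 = 42.20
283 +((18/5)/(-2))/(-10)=14159/50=283.18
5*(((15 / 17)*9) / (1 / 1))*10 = 6750 / 17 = 397.06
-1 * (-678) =678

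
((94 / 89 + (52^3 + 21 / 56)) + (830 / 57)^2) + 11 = 325786052803 / 2313288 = 140832.47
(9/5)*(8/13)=72/65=1.11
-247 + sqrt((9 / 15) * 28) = -247 + 2 * sqrt(105) / 5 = -242.90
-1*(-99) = 99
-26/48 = -13/24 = -0.54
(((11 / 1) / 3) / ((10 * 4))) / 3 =0.03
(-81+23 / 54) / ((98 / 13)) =-56563 / 5292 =-10.69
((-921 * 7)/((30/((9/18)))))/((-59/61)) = 131089/1180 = 111.09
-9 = -9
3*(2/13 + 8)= 318/13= 24.46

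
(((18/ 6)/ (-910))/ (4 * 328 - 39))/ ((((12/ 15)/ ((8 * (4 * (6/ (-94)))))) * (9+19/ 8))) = 288/ 495460511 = 0.00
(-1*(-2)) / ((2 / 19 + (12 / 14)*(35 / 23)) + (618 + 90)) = 437 / 155006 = 0.00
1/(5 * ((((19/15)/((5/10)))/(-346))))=-519/19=-27.32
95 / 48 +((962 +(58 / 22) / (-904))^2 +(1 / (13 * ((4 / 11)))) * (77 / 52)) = 925440.68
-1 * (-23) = 23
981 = 981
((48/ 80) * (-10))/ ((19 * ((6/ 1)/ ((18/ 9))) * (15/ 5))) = -2/ 57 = -0.04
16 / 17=0.94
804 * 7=5628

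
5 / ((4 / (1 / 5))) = 1 / 4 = 0.25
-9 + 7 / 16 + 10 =23 / 16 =1.44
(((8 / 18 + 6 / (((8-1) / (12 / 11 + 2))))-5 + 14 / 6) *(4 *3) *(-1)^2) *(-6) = -2368 / 77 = -30.75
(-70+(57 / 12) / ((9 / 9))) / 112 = -261 / 448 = -0.58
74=74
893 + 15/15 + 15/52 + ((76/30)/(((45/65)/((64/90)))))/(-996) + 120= 79782812021/78659100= 1014.29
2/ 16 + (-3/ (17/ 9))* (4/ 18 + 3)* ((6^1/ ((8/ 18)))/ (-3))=3149/ 136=23.15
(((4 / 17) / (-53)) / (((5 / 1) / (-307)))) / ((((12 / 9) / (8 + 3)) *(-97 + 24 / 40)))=-0.02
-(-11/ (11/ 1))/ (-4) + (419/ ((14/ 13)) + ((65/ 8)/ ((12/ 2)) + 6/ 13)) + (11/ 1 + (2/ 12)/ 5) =2924161/ 7280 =401.67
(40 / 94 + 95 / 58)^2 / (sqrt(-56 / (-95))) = 31640625 * sqrt(1330) / 208070128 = 5.55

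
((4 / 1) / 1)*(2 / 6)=4 / 3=1.33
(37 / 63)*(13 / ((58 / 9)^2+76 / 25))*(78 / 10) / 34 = 844155 / 21480928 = 0.04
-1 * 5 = -5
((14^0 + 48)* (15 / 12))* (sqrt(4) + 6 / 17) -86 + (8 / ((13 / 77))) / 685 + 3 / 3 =8959997 / 151385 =59.19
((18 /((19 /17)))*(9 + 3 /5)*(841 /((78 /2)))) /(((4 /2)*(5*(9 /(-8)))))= -296.36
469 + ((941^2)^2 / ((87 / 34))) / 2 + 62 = 13329302269334 / 87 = 153210370911.89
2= 2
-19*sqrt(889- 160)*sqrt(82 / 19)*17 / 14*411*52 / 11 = -4904874*sqrt(1558) / 77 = -2514321.78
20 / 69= 0.29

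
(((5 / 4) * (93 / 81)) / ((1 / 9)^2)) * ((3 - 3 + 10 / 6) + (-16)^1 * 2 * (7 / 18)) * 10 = -75175 / 6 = -12529.17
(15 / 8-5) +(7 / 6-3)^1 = -119 / 24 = -4.96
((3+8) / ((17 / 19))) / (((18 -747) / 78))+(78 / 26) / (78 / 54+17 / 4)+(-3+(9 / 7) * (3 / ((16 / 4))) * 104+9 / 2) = 1197418867 / 11855970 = 101.00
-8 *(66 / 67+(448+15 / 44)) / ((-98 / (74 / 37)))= 2649226 / 36113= 73.36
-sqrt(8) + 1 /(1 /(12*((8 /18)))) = 16 /3-2*sqrt(2) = 2.50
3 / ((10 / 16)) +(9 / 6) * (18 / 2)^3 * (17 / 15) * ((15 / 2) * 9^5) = 10976913951 / 20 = 548845697.55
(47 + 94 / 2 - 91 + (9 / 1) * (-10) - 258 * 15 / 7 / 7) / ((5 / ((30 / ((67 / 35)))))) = -243990 / 469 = -520.23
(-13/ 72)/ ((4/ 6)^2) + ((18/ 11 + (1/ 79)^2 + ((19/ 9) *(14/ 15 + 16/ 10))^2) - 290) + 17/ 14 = -72574316362409/ 280260842400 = -258.95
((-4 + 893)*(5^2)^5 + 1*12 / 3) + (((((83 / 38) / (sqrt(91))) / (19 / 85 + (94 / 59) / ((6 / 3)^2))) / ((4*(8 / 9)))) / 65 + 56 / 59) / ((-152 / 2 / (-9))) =83249*sqrt(91) / 4209132928 + 9732119145235 / 1121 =8681640629.11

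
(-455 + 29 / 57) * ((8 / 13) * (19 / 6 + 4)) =-4455832 / 2223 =-2004.42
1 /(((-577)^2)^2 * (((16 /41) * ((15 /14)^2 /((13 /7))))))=3731 /99757547136900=0.00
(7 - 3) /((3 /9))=12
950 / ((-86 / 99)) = -47025 / 43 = -1093.60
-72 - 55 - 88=-215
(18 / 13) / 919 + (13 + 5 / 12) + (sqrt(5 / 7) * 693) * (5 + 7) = 7041.72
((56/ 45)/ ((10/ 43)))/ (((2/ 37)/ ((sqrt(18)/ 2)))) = 11137* sqrt(2)/ 75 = 210.00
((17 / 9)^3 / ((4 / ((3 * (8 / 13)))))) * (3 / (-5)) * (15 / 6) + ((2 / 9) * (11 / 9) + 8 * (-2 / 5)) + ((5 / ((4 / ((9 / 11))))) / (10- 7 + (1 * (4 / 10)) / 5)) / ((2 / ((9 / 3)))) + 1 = -217479793 / 35675640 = -6.10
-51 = -51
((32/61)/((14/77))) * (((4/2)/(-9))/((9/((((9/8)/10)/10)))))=-11/13725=-0.00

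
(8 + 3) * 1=11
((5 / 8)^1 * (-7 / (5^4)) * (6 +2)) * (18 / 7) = -18 / 125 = -0.14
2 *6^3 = 432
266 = 266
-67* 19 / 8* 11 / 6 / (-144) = 14003 / 6912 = 2.03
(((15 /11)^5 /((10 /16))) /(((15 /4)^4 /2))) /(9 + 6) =4096 /805255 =0.01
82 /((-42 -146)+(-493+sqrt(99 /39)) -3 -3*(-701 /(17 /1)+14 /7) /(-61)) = -131051807263 /1096241821346 -44090129*sqrt(429) /3288725464038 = -0.12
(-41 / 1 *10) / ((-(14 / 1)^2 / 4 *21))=410 / 1029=0.40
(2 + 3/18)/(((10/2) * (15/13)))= 169/450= 0.38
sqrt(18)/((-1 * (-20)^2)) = -3 * sqrt(2)/400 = -0.01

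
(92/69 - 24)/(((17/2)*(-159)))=8/477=0.02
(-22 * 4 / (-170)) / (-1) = -44 / 85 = -0.52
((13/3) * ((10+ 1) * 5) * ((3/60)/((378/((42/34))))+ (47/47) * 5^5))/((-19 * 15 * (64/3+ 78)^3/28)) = -1007585579/13496431920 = -0.07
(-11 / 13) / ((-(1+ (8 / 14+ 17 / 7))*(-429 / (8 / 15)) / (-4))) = 8 / 7605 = 0.00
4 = 4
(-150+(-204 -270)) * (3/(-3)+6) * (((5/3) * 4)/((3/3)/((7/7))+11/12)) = -249600/23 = -10852.17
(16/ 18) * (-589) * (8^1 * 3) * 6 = -75392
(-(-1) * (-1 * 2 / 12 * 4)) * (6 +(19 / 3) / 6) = -127 / 27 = -4.70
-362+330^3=35936638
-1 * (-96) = 96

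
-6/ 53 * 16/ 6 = -16/ 53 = -0.30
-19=-19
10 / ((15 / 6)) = 4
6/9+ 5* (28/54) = 88/27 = 3.26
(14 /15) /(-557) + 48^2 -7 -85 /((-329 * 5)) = 6314119544 /2748795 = 2297.05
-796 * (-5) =3980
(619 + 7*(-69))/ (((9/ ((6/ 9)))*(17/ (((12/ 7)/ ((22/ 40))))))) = 1.85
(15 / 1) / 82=0.18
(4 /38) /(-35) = -2 /665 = -0.00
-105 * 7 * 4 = -2940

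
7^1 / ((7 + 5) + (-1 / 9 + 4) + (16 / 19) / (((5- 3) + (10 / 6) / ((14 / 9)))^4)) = 4092304797 / 9294414221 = 0.44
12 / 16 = 3 / 4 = 0.75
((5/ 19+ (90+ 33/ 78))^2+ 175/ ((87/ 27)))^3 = 201085023172356159924815674325289/ 354450576652731301184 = 567314701731.65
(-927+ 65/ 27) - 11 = -25261/ 27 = -935.59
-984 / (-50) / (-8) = -123 / 50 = -2.46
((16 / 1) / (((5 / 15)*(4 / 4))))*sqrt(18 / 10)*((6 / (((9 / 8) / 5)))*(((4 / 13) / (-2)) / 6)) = -256*sqrt(5) / 13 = -44.03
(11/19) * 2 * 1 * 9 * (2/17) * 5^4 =247500/323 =766.25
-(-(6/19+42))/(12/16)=1072/19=56.42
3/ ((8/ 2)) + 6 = 27/ 4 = 6.75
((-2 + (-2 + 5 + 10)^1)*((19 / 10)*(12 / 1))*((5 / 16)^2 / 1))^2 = 9828225 / 16384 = 599.87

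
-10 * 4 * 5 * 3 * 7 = -4200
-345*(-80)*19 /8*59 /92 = 84075 /2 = 42037.50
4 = 4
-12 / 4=-3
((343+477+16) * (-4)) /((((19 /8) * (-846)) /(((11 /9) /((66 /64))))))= 22528 /11421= 1.97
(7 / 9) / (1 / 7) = 49 / 9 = 5.44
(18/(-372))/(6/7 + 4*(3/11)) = -77/3100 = -0.02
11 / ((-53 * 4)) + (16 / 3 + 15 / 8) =9103 / 1272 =7.16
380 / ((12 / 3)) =95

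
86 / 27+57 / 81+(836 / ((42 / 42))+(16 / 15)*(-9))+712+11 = 69898 / 45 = 1553.29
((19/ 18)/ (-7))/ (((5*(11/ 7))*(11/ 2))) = -19/ 5445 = -0.00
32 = 32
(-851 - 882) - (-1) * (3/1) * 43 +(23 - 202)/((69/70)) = -123206/69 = -1785.59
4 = 4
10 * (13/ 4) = 65/ 2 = 32.50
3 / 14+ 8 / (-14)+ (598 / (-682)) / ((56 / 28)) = -1899 / 2387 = -0.80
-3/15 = -1/5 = -0.20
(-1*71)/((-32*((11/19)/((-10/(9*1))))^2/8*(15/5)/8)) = 5126200/29403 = 174.34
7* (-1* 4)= -28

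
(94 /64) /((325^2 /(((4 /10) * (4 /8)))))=47 /16900000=0.00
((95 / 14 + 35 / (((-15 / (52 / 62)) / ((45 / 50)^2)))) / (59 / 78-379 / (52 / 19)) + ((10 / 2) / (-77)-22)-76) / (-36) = 41926390211 / 15385408500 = 2.73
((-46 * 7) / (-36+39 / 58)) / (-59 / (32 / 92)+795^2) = 149408 / 10357373307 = 0.00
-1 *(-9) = 9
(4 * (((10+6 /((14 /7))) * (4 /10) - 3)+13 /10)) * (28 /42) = 28 /3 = 9.33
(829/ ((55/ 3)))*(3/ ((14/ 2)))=7461/ 385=19.38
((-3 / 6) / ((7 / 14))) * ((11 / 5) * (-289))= 3179 / 5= 635.80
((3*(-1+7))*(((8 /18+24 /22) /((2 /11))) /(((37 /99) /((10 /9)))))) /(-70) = -1672 /259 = -6.46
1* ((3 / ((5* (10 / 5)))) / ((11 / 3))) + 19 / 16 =1117 / 880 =1.27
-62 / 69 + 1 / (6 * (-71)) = -8827 / 9798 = -0.90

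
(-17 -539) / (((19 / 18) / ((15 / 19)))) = -150120 / 361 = -415.84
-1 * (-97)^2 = -9409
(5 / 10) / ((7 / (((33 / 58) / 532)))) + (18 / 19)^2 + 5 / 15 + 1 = 54932057 / 24623088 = 2.23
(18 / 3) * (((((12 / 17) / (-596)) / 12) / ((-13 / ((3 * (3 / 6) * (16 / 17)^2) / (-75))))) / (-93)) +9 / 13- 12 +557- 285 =1922676879639 / 7375272775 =260.69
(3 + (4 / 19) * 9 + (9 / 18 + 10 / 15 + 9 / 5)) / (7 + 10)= 4481 / 9690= 0.46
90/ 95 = 18/ 19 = 0.95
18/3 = 6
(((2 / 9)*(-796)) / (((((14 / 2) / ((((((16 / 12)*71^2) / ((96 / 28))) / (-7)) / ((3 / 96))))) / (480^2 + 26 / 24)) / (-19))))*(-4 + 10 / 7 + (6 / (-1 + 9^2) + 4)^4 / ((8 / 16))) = -259183822651138446996871 / 476280000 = -544183721027837.51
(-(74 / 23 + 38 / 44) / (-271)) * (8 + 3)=2065 / 12466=0.17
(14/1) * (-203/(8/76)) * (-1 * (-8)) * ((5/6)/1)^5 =-84371875/972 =-86802.34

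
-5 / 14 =-0.36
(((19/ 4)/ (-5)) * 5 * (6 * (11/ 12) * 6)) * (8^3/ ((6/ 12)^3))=-642048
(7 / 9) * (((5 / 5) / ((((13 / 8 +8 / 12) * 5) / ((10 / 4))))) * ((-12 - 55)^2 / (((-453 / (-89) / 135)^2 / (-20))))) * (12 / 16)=-2016102822300 / 250811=-8038334.93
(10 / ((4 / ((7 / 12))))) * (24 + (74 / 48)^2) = 531755 / 13824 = 38.47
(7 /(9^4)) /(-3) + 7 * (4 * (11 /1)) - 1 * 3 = 6003308 /19683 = 305.00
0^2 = 0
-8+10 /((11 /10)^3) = -648 /1331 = -0.49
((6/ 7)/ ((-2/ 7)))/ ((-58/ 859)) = 2577/ 58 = 44.43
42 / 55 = 0.76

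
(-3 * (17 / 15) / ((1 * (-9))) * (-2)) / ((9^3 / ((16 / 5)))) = -544 / 164025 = -0.00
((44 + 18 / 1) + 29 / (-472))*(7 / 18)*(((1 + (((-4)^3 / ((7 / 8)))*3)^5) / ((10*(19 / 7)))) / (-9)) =16663564911842700181 / 332210592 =50159643651.11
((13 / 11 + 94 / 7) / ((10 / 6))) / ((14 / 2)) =675 / 539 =1.25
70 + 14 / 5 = 364 / 5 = 72.80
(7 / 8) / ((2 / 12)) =21 / 4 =5.25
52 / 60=13 / 15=0.87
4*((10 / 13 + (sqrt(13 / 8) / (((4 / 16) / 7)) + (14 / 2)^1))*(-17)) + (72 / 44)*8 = -476*sqrt(26) - 73676 / 143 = -2942.35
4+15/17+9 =236/17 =13.88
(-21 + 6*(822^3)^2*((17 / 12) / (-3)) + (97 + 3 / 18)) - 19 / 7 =-36709449062181203891 / 42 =-874034501480504854.55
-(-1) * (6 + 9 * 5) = 51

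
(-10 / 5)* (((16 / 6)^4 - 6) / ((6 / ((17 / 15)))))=-12274 / 729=-16.84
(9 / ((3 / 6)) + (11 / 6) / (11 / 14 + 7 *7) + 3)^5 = 164691460871510481671168 / 39973314829931451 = 4120035.12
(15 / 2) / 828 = 5 / 552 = 0.01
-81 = -81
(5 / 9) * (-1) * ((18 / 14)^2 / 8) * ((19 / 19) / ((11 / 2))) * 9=-405 / 2156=-0.19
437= 437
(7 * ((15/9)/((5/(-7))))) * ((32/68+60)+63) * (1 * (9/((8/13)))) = -4011189/136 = -29494.04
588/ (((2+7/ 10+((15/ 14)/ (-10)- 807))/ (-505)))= 369.14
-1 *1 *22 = -22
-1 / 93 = -0.01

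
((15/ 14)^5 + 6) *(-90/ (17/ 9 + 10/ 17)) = -27445806315/ 101917648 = -269.29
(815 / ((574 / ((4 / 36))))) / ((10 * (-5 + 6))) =163 / 10332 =0.02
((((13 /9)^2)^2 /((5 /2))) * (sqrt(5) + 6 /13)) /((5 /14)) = 123032 /54675 + 799708 * sqrt(5) /164025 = 13.15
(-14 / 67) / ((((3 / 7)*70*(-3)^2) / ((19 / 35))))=-19 / 45225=-0.00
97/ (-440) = -97/ 440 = -0.22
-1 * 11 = -11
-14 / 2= -7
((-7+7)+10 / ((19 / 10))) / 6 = 50 / 57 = 0.88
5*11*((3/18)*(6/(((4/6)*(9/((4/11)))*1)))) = 10/3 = 3.33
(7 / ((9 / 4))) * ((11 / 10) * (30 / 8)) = 77 / 6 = 12.83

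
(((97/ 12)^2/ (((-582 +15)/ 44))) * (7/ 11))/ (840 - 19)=-9409/ 2394036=-0.00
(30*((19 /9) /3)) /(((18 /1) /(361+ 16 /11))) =42085 /99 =425.10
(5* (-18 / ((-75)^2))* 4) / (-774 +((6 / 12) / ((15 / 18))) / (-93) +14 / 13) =3224 / 38936325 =0.00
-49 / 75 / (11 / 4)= -196 / 825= -0.24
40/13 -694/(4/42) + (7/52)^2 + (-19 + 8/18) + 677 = -161237207/24336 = -6625.46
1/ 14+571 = 7995/ 14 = 571.07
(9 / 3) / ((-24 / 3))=-3 / 8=-0.38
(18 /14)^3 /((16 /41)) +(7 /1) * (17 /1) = 682961 /5488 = 124.45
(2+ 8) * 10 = 100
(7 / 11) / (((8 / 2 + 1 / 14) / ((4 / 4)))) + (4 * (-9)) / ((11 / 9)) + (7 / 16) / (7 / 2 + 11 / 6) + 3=-382547 / 14592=-26.22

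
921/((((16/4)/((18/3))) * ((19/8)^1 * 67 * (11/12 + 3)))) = 132624/59831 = 2.22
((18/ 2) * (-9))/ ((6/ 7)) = -189/ 2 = -94.50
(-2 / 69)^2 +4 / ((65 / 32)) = 609668 / 309465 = 1.97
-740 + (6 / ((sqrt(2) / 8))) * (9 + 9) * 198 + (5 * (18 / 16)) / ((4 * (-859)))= -20341165 / 27488 + 85536 * sqrt(2)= 120226.17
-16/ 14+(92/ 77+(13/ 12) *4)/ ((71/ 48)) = 14184/ 5467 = 2.59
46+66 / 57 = 896 / 19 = 47.16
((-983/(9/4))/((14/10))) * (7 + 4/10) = -145484/63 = -2309.27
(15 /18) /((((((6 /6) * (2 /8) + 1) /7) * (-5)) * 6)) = -7 /45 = -0.16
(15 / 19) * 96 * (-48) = -69120 / 19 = -3637.89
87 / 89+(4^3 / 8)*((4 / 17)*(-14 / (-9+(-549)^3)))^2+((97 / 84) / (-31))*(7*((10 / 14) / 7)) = 1017241398189572165880301 / 1069743699305783220043836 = 0.95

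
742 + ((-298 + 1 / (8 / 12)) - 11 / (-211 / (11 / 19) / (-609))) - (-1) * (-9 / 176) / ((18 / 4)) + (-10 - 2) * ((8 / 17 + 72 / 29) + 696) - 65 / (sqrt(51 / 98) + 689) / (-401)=-25828860987334667356727 / 3244696375915707592 - 455 * sqrt(102) / 18655565407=-7960.33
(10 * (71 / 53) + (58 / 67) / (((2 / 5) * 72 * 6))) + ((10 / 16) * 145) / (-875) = 713966509 / 53691120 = 13.30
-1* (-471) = 471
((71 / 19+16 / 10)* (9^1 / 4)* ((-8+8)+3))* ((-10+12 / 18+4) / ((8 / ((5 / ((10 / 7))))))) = -31941 / 380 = -84.06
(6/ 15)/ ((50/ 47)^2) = 2209/ 6250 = 0.35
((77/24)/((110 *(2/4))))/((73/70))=49/876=0.06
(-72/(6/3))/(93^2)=-4/961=-0.00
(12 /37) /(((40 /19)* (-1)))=-57 /370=-0.15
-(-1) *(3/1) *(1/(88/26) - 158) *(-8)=41634/11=3784.91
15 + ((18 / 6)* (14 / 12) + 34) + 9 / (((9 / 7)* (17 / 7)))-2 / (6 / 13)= 5207 / 102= 51.05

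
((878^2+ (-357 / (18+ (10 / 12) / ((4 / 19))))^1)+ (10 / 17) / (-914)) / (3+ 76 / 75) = 1989160885125 / 10356077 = 192076.68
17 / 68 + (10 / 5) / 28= 9 / 28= 0.32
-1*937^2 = -877969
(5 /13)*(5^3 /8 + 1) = 665 /104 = 6.39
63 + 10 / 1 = 73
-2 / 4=-1 / 2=-0.50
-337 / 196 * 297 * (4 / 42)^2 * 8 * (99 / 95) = -38.61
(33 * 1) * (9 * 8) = 2376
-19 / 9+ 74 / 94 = -560 / 423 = -1.32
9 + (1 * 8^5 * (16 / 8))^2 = 4294967305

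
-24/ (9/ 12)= -32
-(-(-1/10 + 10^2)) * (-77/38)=-202.43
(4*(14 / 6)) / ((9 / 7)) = 196 / 27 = 7.26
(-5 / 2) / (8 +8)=-0.16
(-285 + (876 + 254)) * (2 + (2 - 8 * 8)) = -50700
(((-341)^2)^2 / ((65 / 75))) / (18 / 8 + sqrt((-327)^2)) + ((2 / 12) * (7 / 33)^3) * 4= 29154834875442422 / 615277377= 47384864.07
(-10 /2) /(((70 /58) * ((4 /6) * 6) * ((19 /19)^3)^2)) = -29 /28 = -1.04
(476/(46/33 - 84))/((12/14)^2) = -64141/8178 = -7.84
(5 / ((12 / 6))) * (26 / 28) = 65 / 28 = 2.32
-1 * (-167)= 167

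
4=4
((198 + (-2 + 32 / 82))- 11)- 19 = 6822 / 41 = 166.39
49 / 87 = 0.56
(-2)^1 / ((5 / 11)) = -4.40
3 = 3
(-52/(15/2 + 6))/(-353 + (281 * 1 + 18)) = 52/729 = 0.07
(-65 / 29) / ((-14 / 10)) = 325 / 203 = 1.60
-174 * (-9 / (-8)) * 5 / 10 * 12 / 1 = -2349 / 2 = -1174.50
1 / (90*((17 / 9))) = 1 / 170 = 0.01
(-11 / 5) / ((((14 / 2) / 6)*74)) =-33 / 1295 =-0.03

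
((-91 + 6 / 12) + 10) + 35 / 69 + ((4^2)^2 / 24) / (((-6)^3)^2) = -4023704 / 50301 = -79.99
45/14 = 3.21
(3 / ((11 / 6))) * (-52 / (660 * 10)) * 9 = -351 / 3025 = -0.12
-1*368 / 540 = -92 / 135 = -0.68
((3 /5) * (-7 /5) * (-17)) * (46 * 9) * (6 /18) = 49266 /25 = 1970.64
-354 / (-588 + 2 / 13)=2301 / 3821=0.60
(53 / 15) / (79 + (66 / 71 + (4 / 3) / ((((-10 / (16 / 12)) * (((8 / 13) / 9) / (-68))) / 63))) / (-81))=-33867 / 560939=-0.06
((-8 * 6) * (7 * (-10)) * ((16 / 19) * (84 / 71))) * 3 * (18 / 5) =48771072 / 1349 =36153.50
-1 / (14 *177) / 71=-1 / 175938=-0.00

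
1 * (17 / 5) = 17 / 5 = 3.40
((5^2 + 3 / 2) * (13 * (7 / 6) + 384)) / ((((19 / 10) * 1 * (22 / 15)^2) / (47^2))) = 105149780625 / 18392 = 5717147.71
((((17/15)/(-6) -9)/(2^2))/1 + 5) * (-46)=-124.33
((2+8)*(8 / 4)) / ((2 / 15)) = 150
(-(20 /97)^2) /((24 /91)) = -4550 /28227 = -0.16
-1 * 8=-8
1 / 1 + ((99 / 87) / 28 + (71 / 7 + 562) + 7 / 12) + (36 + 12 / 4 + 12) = 624.77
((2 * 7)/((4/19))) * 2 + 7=140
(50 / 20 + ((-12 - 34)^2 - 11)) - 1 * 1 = 4213 / 2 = 2106.50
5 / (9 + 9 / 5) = 25 / 54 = 0.46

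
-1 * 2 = -2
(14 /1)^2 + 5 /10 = 393 /2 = 196.50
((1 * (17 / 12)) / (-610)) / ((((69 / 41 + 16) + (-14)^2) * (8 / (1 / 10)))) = -697 / 5130441600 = -0.00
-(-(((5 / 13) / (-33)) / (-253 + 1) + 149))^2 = -259470788961409 / 11687339664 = -22201.01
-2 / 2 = -1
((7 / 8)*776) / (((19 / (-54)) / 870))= -31899420 / 19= -1678916.84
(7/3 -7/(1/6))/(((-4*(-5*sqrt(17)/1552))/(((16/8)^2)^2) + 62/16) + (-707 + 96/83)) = 25446312640*sqrt(17)/392478569240427597 + 7392696104303104/130826189746809199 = 0.06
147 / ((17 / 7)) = 1029 / 17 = 60.53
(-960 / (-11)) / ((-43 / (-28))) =26880 / 473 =56.83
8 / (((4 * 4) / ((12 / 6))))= 1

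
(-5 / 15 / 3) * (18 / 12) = -1 / 6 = -0.17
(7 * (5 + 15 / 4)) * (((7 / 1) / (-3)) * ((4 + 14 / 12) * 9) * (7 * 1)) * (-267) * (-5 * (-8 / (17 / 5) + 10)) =-32293750125 / 68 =-474908090.07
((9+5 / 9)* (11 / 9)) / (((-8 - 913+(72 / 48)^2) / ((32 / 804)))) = -30272 / 59832675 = -0.00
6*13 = 78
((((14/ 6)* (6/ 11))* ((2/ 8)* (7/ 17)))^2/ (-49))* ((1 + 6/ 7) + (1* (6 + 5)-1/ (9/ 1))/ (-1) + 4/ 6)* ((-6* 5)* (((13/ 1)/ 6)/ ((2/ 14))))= -98735/ 74052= -1.33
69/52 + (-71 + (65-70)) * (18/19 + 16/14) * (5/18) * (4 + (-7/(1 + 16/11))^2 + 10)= -332758091/341172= -975.34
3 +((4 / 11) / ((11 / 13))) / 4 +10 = 1586 / 121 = 13.11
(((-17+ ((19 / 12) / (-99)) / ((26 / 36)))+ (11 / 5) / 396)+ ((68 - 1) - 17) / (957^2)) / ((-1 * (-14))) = -1.22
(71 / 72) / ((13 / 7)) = 497 / 936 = 0.53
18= 18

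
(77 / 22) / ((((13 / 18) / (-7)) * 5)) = -441 / 65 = -6.78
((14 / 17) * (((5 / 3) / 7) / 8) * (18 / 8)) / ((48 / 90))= 225 / 2176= 0.10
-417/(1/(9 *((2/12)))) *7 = -8757/2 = -4378.50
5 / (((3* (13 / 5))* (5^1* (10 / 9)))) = 3 / 26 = 0.12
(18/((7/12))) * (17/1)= 3672/7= 524.57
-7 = -7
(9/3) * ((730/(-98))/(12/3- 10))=365/98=3.72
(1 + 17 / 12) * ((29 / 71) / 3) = 841 / 2556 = 0.33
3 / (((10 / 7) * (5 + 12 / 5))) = 21 / 74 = 0.28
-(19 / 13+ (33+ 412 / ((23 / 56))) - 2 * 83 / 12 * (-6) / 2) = -645297 / 598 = -1079.09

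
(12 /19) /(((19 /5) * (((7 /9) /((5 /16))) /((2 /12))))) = 225 /20216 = 0.01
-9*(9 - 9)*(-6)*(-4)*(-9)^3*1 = 0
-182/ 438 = -91/ 219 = -0.42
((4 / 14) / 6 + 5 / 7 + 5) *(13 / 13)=121 / 21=5.76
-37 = -37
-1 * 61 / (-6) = 61 / 6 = 10.17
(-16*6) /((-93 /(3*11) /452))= 477312 /31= 15397.16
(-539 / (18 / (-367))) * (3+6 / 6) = 395626 / 9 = 43958.44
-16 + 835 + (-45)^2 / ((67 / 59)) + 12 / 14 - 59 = 1193167 / 469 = 2544.07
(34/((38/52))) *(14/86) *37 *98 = 22437688/817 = 27463.51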